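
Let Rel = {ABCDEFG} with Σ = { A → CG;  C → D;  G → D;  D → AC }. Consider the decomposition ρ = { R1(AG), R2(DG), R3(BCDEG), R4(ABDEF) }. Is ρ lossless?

Chase test. Columns are ABCDEFG; row i has aⱼ where attribute j ∈ Ri, else bᵢⱼ.
Initial tableau (one row per fragment):
  row 1: a1 b12 b13 b14 b15 b16 a7
  row 2: b21 b22 b23 a4 b25 b26 a7
  row 3: b31 a2 a3 a4 a5 b36 a7
  row 4: a1 a2 b43 a4 a5 a6 b47
Rows 1 and 4 agree on A; apply A→CG and equate their CG entries.
Rows 1 and 4 agree on C; apply C→D and equate their D entries.
Rows 1 and 2 agree on D; apply D→AC and equate their AC entries.
Rows 1 and 3 agree on D; apply D→AC and equate their AC entries.
Row 4 is now all distinguished symbols — the join is lossless.

Yes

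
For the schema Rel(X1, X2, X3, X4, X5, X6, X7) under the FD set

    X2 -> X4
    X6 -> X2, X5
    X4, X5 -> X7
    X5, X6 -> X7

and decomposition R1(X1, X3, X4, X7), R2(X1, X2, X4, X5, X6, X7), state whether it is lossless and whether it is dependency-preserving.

lossy but dependency-preserving

Lossless test: (X1, X4, X7)⁺ = {X1, X4, X7}, which is a superkey of neither fragment — lossy.
Dependency preservation: every FD's attributes lie within a single fragment, so each can be enforced locally — preserved.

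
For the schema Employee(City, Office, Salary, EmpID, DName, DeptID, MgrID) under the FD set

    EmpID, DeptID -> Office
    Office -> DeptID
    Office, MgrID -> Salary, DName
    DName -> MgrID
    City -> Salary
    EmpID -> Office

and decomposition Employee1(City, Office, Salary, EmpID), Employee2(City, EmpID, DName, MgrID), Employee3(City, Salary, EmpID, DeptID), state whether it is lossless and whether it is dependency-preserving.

Lossless test (chase): Rows 1 and 2 agree on City; apply City→Salary and equate their Salary entries. Rows 1 and 2 agree on EmpID; apply EmpID→Office and equate their Office entries. Rows 1 and 3 agree on EmpID; apply EmpID→Office and equate their Office entries. Rows 1 and 2 agree on Office; apply Office→DeptID and equate their DeptID entries. Rows 1 and 3 agree on Office; apply Office→DeptID and equate their DeptID entries. Row 2 is now all distinguished symbols — the join is lossless.
Dependency preservation: the restricted closure of {Office} across the fragments never reaches {DeptID}, so Office → DeptID cannot be enforced without a join — not preserved.

lossless but not dependency-preserving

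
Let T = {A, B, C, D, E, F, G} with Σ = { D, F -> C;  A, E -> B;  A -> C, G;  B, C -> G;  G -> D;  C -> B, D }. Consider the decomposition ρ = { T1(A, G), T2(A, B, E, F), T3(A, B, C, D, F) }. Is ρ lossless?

Yes

Chase test. Columns are A, B, C, D, E, F, G; row i has aⱼ where attribute j ∈ Ti, else bᵢⱼ.
Initial tableau (one row per fragment):
  row 1: a1 b12 b13 b14 b15 b16 a7
  row 2: a1 a2 b23 b24 a5 a6 b27
  row 3: a1 a2 a3 a4 b35 a6 b37
Rows 1 and 2 agree on A; apply A→C, G and equate their C, G entries.
Rows 1 and 3 agree on A; apply A→C, G and equate their C, G entries.
Rows 1 and 2 agree on G; apply G→D and equate their D entries.
Rows 1 and 3 agree on G; apply G→D and equate their D entries.
Rows 1 and 2 agree on C; apply C→B, D and equate their B, D entries.
Row 2 is now all distinguished symbols — the join is lossless.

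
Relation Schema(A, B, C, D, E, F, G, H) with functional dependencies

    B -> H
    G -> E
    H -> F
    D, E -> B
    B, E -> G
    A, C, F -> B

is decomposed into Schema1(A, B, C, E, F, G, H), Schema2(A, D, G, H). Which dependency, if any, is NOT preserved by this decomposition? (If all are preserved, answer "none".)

Check D, E → B: no single fragment contains all of {B, D, E}, and the restricted closure of {D, E} across the fragments never reaches {B}.
B → H is preserved.
G → E is preserved.
H → F is preserved.
B, E → G is preserved.
A, C, F → B is preserved.

D, E -> B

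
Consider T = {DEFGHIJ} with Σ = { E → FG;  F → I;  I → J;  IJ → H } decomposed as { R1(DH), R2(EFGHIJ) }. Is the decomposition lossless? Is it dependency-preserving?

lossy but dependency-preserving

Lossless test: (H)⁺ = {H}, which is a superkey of neither fragment — lossy.
Dependency preservation: every FD's attributes lie within a single fragment, so each can be enforced locally — preserved.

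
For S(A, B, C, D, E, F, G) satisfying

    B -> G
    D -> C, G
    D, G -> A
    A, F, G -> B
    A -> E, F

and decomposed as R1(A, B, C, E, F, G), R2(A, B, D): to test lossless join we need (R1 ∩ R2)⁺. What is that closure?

A, B, E, F, G

R1 ∩ R2 = {A, B}.
B → G applies, adding G
A → E, F applies, adding E, F
Closure: {A, B, E, F, G}.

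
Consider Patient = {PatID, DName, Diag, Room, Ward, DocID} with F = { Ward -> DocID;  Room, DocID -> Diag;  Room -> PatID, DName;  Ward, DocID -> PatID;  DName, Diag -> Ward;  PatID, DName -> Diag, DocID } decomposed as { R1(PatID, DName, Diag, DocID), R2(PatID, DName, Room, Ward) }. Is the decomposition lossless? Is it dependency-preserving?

lossless but not dependency-preserving

Lossless test: (PatID, DName)⁺ = {PatID, DName, Diag, Ward, DocID}, which contains all of one fragment — lossless.
Dependency preservation: the restricted closure of {Ward} across the fragments never reaches {DocID}, so Ward → DocID cannot be enforced without a join — not preserved.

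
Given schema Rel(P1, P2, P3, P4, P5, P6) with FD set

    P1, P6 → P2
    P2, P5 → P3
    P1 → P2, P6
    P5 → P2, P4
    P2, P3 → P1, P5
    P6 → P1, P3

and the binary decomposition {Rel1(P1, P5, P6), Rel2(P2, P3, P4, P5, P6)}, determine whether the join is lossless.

Yes

Common attributes: Rel1 ∩ Rel2 = {P5, P6}.
Closure of {P5, P6}: P5 → P2, P4 applies, adding P2, P4; P6 → P1, P3 applies, adding P1, P3. So (P5, P6)⁺ = {P1, P2, P3, P4, P5, P6}.
This closure contains every attribute of Rel1, so Rel1 ∩ Rel2 → Rel1. The join is lossless.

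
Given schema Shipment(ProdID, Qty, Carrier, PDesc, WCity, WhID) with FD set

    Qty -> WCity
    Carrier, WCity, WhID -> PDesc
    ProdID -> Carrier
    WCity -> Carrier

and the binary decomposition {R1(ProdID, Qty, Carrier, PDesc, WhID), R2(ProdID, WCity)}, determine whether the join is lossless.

No

Common attributes: R1 ∩ R2 = {ProdID}.
Closure of {ProdID}: ProdID → Carrier applies, adding Carrier. So (ProdID)⁺ = {ProdID, Carrier}.
The closure contains neither all of R1 = {ProdID, Qty, Carrier, PDesc, WhID} nor all of R2 = {ProdID, WCity}, so the common attributes are not a superkey of either fragment. The join is lossy.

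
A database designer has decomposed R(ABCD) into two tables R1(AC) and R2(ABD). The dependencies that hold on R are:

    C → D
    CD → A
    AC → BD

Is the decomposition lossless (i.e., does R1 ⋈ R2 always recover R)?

No

Common attributes: R1 ∩ R2 = {A}.
No dependency enlarges {A}, so (A)⁺ = {A}.
The closure contains neither all of R1 = {AC} nor all of R2 = {ABD}, so the common attributes are not a superkey of either fragment. The join is lossy.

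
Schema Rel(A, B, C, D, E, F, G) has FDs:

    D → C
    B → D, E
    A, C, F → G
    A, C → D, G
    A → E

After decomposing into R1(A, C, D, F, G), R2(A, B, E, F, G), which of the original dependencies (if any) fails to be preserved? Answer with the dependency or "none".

B → D, E

Check B → D, E: no single fragment contains all of {B, D, E}, and the restricted closure of {B} across the fragments never reaches {D, E}.
D → C is preserved.
A, C, F → G is preserved.
A, C → D, G is preserved.
A → E is preserved.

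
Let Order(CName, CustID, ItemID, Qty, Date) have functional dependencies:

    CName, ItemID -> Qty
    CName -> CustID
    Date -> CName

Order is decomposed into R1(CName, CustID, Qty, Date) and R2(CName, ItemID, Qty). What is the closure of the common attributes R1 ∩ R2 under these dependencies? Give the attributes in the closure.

CName, CustID, Qty

R1 ∩ R2 = {CName, Qty}.
CName → CustID applies, adding CustID
Closure: {CName, CustID, Qty}.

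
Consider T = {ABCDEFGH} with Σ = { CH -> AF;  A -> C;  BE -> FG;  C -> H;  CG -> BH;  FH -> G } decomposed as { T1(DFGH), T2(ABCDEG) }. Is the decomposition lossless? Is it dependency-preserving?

Lossless test: (DG)⁺ = {DG}, which is a superkey of neither fragment — lossy.
Dependency preservation: the restricted closure of {CH} across the fragments never reaches {AF}, so CH → AF cannot be enforced without a join — not preserved.

lossy and not dependency-preserving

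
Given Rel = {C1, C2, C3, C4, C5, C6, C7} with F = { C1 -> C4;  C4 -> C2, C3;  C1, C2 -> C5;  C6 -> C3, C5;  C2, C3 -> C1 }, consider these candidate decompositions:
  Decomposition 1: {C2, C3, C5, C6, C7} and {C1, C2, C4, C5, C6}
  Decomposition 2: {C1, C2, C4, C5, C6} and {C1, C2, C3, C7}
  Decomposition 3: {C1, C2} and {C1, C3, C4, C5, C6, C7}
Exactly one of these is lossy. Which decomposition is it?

Decomposition 1: common = {C2, C5, C6}, closure = {C1, C2, C3, C4, C5, C6} → lossless.
Decomposition 2: common = {C1, C2}, closure = {C1, C2, C3, C4, C5} → lossy.
Decomposition 3: common = {C1}, closure = {C1, C2, C3, C4, C5} → lossless.

Decomposition 2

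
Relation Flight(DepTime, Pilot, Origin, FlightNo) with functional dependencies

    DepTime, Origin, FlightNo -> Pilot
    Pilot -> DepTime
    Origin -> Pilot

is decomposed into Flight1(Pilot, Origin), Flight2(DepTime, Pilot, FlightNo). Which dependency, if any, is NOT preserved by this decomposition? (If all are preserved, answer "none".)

DepTime, Origin, FlightNo → Pilot: restricted closure across fragments reaches Pilot.
Pilot → DepTime lies within Flight2.
Origin → Pilot lies within Flight1.
Every dependency is enforceable on the fragments, so the decomposition is dependency-preserving.

none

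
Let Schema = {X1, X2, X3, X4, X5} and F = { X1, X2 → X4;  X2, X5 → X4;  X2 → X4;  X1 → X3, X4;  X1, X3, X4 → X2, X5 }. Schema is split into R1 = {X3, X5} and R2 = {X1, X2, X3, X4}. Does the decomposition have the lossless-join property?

No

Common attributes: R1 ∩ R2 = {X3}.
No dependency enlarges {X3}, so (X3)⁺ = {X3}.
The closure contains neither all of R1 = {X3, X5} nor all of R2 = {X1, X2, X3, X4}, so the common attributes are not a superkey of either fragment. The join is lossy.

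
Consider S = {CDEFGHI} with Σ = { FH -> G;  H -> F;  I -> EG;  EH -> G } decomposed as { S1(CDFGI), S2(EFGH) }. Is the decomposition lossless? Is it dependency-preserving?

Lossless test: (FG)⁺ = {FG}, which is a superkey of neither fragment — lossy.
Dependency preservation: the restricted closure of {I} across the fragments never reaches {EG}, so I → EG cannot be enforced without a join — not preserved.

lossy and not dependency-preserving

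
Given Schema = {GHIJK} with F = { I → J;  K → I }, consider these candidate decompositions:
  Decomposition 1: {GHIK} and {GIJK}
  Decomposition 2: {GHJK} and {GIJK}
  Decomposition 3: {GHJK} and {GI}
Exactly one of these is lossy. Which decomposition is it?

Decomposition 1: common = {GIK}, closure = {GIJK} → lossless.
Decomposition 2: common = {GJK}, closure = {GIJK} → lossless.
Decomposition 3: common = {G}, closure = {G} → lossy.

Decomposition 3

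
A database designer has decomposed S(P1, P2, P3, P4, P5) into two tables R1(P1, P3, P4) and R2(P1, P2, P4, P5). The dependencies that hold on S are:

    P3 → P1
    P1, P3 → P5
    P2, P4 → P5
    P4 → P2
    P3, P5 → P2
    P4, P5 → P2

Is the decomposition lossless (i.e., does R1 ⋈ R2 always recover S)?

Common attributes: R1 ∩ R2 = {P1, P4}.
Closure of {P1, P4}: P4 → P2 applies, adding P2; P2, P4 → P5 applies, adding P5. So (P1, P4)⁺ = {P1, P2, P4, P5}.
This closure contains every attribute of R2, so R1 ∩ R2 → R2. The join is lossless.

Yes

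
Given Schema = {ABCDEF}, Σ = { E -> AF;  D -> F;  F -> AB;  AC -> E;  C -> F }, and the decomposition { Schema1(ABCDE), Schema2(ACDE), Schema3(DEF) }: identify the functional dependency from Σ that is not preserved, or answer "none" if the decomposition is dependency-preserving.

Check F → AB: no single fragment contains all of {ABF}, and the restricted closure of {F} across the fragments never reaches {AB}.
E → AF is preserved.
D → F is preserved.
AC → E is preserved.
C → F is preserved.

F -> AB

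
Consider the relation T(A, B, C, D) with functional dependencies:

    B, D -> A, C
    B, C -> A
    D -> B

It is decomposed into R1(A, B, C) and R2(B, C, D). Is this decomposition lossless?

Yes

Common attributes: R1 ∩ R2 = {B, C}.
Closure of {B, C}: B, C → A applies, adding A. So (B, C)⁺ = {A, B, C}.
This closure contains every attribute of R1, so R1 ∩ R2 → R1. The join is lossless.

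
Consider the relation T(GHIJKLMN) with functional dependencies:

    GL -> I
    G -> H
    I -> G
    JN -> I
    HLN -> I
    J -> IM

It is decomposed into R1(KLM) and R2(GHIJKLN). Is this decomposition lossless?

Common attributes: R1 ∩ R2 = {KL}.
No dependency enlarges {KL}, so (KL)⁺ = {KL}.
The closure contains neither all of R1 = {KLM} nor all of R2 = {GHIJKLN}, so the common attributes are not a superkey of either fragment. The join is lossy.

No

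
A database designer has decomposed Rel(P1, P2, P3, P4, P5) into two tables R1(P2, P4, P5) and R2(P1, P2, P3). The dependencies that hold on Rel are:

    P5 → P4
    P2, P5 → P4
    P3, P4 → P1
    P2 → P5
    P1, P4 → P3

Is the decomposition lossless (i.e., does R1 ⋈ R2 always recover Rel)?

Common attributes: R1 ∩ R2 = {P2}.
Closure of {P2}: P2 → P5 applies, adding P5; P5 → P4 applies, adding P4. So (P2)⁺ = {P2, P4, P5}.
This closure contains every attribute of R1, so R1 ∩ R2 → R1. The join is lossless.

Yes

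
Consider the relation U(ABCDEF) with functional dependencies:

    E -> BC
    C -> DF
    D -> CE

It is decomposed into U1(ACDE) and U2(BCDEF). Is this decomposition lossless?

Common attributes: U1 ∩ U2 = {CDE}.
Closure of {CDE}: E → BC applies, adding B; C → DF applies, adding F. So (CDE)⁺ = {BCDEF}.
This closure contains every attribute of U2, so U1 ∩ U2 → U2. The join is lossless.

Yes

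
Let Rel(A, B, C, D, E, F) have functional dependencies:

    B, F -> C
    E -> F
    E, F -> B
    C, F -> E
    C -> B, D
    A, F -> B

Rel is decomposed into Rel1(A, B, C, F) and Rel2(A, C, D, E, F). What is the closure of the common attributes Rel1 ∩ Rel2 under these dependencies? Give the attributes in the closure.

A, B, C, D, E, F

Rel1 ∩ Rel2 = {A, C, F}.
C, F → E applies, adding E
C → B, D applies, adding B, D
Closure: {A, B, C, D, E, F}.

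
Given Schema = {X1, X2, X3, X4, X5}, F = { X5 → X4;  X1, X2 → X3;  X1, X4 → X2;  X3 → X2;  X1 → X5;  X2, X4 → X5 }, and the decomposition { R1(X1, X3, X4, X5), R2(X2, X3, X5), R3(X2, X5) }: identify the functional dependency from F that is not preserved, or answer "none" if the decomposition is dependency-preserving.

Check X2, X4 → X5: no single fragment contains all of {X2, X4, X5}, and the restricted closure of {X2, X4} across the fragments never reaches {X5}.
X5 → X4 is preserved.
X1, X2 → X3 is preserved.
X1, X4 → X2 is preserved.
X3 → X2 is preserved.
X1 → X5 is preserved.

X2, X4 → X5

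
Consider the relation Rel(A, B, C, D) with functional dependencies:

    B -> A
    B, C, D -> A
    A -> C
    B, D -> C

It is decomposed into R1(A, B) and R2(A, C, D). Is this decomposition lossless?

No

Common attributes: R1 ∩ R2 = {A}.
Closure of {A}: A → C applies, adding C. So (A)⁺ = {A, C}.
The closure contains neither all of R1 = {A, B} nor all of R2 = {A, C, D}, so the common attributes are not a superkey of either fragment. The join is lossy.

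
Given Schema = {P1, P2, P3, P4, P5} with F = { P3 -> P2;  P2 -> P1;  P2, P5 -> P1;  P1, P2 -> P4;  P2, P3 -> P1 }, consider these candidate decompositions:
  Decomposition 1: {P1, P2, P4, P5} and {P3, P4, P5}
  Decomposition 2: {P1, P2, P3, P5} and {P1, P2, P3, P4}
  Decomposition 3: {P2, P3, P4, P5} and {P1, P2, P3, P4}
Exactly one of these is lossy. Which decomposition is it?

Decomposition 1

Decomposition 1: common = {P4, P5}, closure = {P4, P5} → lossy.
Decomposition 2: common = {P1, P2, P3}, closure = {P1, P2, P3, P4} → lossless.
Decomposition 3: common = {P2, P3, P4}, closure = {P1, P2, P3, P4} → lossless.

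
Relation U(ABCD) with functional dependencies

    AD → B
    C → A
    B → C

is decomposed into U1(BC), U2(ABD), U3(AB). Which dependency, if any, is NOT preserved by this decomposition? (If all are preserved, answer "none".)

Check C → A: no single fragment contains all of {AC}, and the restricted closure of {C} across the fragments never reaches {A}.
AD → B is preserved.
B → C is preserved.

C → A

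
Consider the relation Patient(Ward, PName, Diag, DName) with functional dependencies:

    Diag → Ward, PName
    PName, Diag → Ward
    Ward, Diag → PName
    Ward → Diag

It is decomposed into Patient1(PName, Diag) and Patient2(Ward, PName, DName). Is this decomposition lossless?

Common attributes: Patient1 ∩ Patient2 = {PName}.
No dependency enlarges {PName}, so (PName)⁺ = {PName}.
The closure contains neither all of Patient1 = {PName, Diag} nor all of Patient2 = {Ward, PName, DName}, so the common attributes are not a superkey of either fragment. The join is lossy.

No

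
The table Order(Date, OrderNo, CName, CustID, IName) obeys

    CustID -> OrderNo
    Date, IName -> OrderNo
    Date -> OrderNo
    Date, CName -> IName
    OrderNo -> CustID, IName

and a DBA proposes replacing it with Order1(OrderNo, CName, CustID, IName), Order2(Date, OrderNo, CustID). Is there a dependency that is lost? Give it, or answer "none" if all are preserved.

CustID → OrderNo lies within Order1.
Date, IName → OrderNo: restricted closure across fragments reaches OrderNo.
Date → OrderNo lies within Order2.
Date, CName → IName: restricted closure across fragments reaches IName.
OrderNo → CustID, IName lies within Order1.
Every dependency is enforceable on the fragments, so the decomposition is dependency-preserving.

none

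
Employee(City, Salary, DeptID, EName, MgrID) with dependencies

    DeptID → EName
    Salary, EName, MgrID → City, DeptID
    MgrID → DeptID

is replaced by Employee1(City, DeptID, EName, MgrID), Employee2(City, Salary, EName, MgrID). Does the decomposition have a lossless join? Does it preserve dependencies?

Lossless test: (City, EName, MgrID)⁺ = {City, DeptID, EName, MgrID}, which contains all of one fragment — lossless.
Dependency preservation: Salary, EName, MgrID → City, DeptID is not contained in any single fragment, but the restricted closure of its left-hand side across the fragments still reaches the right-hand side; the remaining FDs each lie inside some fragment. All dependencies are preserved.

lossless and dependency-preserving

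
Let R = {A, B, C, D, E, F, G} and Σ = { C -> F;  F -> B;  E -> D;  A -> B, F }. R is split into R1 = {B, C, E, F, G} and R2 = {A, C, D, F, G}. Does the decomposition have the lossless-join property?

Common attributes: R1 ∩ R2 = {C, F, G}.
Closure of {C, F, G}: F → B applies, adding B. So (C, F, G)⁺ = {B, C, F, G}.
The closure contains neither all of R1 = {B, C, E, F, G} nor all of R2 = {A, C, D, F, G}, so the common attributes are not a superkey of either fragment. The join is lossy.

No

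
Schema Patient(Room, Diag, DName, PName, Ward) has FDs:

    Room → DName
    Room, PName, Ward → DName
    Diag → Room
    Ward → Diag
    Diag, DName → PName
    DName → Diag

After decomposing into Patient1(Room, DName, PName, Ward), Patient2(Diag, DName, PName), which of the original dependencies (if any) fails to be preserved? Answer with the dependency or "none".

Room → DName lies within Patient1.
Room, PName, Ward → DName lies within Patient1.
Diag → Room: restricted closure across fragments reaches Room.
Ward → Diag: restricted closure across fragments reaches Diag.
Diag, DName → PName lies within Patient2.
DName → Diag lies within Patient2.
Every dependency is enforceable on the fragments, so the decomposition is dependency-preserving.

none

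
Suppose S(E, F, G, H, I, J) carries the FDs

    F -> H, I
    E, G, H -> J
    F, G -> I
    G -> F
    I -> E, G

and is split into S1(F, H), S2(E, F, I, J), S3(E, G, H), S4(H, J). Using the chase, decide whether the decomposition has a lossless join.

No

Chase test. Columns are E, F, G, H, I, J; row i has aⱼ where attribute j ∈ Si, else bᵢⱼ.
Initial tableau (one row per fragment):
  row 1: b11 a2 b13 a4 b15 b16
  row 2: a1 a2 b23 b24 a5 a6
  row 3: a1 b32 a3 a4 b35 b36
  row 4: b41 b42 b43 a4 b45 a6
Rows 1 and 2 agree on F; apply F→H, I and equate their H, I entries.
Rows 1 and 2 agree on I; apply I→E, G and equate their E, G entries.
Rows 1 and 2 agree on E, G, H; apply E, G, H→J and equate their J entries.
No row becomes fully distinguished — the join is lossy.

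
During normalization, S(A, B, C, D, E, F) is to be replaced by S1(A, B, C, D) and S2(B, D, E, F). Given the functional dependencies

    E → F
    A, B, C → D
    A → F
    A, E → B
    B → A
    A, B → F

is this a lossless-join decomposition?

Common attributes: S1 ∩ S2 = {B, D}.
Closure of {B, D}: B → A applies, adding A; A, B → F applies, adding F. So (B, D)⁺ = {A, B, D, F}.
The closure contains neither all of S1 = {A, B, C, D} nor all of S2 = {B, D, E, F}, so the common attributes are not a superkey of either fragment. The join is lossy.

No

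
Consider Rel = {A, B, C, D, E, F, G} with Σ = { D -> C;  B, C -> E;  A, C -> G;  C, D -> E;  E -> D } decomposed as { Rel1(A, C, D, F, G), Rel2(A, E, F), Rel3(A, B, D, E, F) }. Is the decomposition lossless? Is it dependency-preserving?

lossless but not dependency-preserving

Lossless test (chase): Rows 1 and 3 agree on D; apply D→C and equate their C entries. Rows 1 and 3 agree on A, C; apply A, C→G and equate their G entries. Rows 1 and 3 agree on C, D; apply C, D→E and equate their E entries. Rows 1 and 2 agree on E; apply E→D and equate their D entries. Rows 1 and 2 agree on D; apply D→C and equate their C entries. Rows 1 and 2 agree on A, C; apply A, C→G and equate their G entries. Row 3 is now all distinguished symbols — the join is lossless.
Dependency preservation: the restricted closure of {B, C} across the fragments never reaches {E}, so B, C → E cannot be enforced without a join — not preserved.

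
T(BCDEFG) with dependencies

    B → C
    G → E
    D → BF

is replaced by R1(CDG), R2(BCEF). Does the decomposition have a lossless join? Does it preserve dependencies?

Lossless test: (C)⁺ = {C}, which is a superkey of neither fragment — lossy.
Dependency preservation: the restricted closure of {G} across the fragments never reaches {E}, so G → E cannot be enforced without a join — not preserved.

lossy and not dependency-preserving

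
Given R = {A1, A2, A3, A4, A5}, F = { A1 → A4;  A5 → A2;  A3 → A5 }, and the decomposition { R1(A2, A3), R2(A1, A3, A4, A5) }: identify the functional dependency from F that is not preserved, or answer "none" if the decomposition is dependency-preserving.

A5 → A2

Check A5 → A2: no single fragment contains all of {A2, A5}, and the restricted closure of {A5} across the fragments never reaches {A2}.
A1 → A4 is preserved.
A3 → A5 is preserved.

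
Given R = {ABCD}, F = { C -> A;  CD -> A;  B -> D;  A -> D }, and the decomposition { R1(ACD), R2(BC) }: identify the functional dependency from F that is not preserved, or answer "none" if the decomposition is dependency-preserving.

B -> D

Check B → D: no single fragment contains all of {BD}, and the restricted closure of {B} across the fragments never reaches {D}.
C → A is preserved.
CD → A is preserved.
A → D is preserved.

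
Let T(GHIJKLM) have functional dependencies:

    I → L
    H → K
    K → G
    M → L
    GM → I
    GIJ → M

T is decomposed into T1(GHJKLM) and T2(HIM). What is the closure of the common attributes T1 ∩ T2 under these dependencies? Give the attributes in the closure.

T1 ∩ T2 = {HM}.
H → K applies, adding K
K → G applies, adding G
M → L applies, adding L
GM → I applies, adding I
Closure: {GHIKLM}.

GHIKLM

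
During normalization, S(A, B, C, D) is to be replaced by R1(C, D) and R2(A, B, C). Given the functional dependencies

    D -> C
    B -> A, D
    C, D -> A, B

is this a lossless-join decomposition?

Common attributes: R1 ∩ R2 = {C}.
No dependency enlarges {C}, so (C)⁺ = {C}.
The closure contains neither all of R1 = {C, D} nor all of R2 = {A, B, C}, so the common attributes are not a superkey of either fragment. The join is lossy.

No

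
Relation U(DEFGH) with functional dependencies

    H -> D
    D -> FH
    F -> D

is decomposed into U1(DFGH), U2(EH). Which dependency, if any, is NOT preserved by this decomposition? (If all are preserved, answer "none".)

none

H → D lies within U1.
D → FH lies within U1.
F → D lies within U1.
Every dependency is enforceable on the fragments, so the decomposition is dependency-preserving.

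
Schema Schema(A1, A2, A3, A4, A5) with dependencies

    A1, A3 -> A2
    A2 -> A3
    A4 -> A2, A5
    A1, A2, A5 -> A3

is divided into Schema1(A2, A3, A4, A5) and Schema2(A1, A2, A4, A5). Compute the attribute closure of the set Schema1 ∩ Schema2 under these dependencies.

A2, A3, A4, A5

Schema1 ∩ Schema2 = {A2, A4, A5}.
A2 → A3 applies, adding A3
Closure: {A2, A3, A4, A5}.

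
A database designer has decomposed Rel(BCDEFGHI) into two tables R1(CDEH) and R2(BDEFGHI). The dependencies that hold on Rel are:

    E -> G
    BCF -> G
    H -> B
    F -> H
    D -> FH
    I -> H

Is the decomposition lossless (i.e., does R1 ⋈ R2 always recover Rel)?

No

Common attributes: R1 ∩ R2 = {DEH}.
Closure of {DEH}: E → G applies, adding G; H → B applies, adding B; D → FH applies, adding F. So (DEH)⁺ = {BDEFGH}.
The closure contains neither all of R1 = {CDEH} nor all of R2 = {BDEFGHI}, so the common attributes are not a superkey of either fragment. The join is lossy.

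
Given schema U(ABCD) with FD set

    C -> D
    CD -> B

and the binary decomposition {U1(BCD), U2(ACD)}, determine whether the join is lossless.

Common attributes: U1 ∩ U2 = {CD}.
Closure of {CD}: CD → B applies, adding B. So (CD)⁺ = {BCD}.
This closure contains every attribute of U1, so U1 ∩ U2 → U1. The join is lossless.

Yes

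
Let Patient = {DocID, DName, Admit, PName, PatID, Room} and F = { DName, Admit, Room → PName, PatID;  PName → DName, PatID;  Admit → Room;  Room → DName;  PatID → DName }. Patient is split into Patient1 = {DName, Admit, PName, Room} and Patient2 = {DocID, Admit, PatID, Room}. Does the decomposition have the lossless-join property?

Yes

Common attributes: Patient1 ∩ Patient2 = {Admit, Room}.
Closure of {Admit, Room}: Room → DName applies, adding DName; DName, Admit, Room → PName, PatID applies, adding PName, PatID. So (Admit, Room)⁺ = {DName, Admit, PName, PatID, Room}.
This closure contains every attribute of Patient1, so Patient1 ∩ Patient2 → Patient1. The join is lossless.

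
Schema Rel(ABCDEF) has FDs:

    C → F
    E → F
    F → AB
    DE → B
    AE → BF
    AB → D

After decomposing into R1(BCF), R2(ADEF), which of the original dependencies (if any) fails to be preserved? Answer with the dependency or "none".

Check AB → D: no single fragment contains all of {ABD}, and the restricted closure of {AB} across the fragments never reaches {D}.
C → F is preserved.
E → F is preserved.
F → AB is preserved.
DE → B is preserved.
AE → BF is preserved.

AB → D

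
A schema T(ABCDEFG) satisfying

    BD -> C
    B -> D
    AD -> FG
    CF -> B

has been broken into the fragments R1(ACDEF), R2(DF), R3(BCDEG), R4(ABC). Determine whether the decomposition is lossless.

Chase test. Columns are ABCDEFG; row i has aⱼ where attribute j ∈ Ri, else bᵢⱼ.
Initial tableau (one row per fragment):
  row 1: a1 b12 a3 a4 a5 a6 b17
  row 2: b21 b22 b23 a4 b25 a6 b27
  row 3: b31 a2 a3 a4 a5 b36 a7
  row 4: a1 a2 a3 b44 b45 b46 b47
Rows 3 and 4 agree on B; apply B→D and equate their D entries.
Rows 1 and 4 agree on AD; apply AD→FG and equate their FG entries.
Rows 1 and 4 agree on CF; apply CF→B and equate their B entries.
No row becomes fully distinguished — the join is lossy.

No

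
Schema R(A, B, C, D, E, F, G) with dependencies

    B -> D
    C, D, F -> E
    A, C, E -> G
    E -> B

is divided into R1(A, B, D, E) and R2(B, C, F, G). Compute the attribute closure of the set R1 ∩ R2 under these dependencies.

R1 ∩ R2 = {B}.
B → D applies, adding D
Closure: {B, D}.

B, D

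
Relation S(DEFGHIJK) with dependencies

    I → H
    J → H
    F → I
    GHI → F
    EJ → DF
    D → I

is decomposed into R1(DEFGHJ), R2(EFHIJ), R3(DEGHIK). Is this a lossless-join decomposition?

No

Chase test. Columns are DEFGHIJK; row i has aⱼ where attribute j ∈ Ri, else bᵢⱼ.
Initial tableau (one row per fragment):
  row 1: a1 a2 a3 a4 a5 b16 a7 b18
  row 2: b21 a2 a3 b24 a5 a6 a7 b28
  row 3: a1 a2 b33 a4 a5 a6 b37 a8
Rows 1 and 2 agree on F; apply F→I and equate their I entries.
Rows 1 and 3 agree on GHI; apply GHI→F and equate their F entries.
Rows 1 and 2 agree on EJ; apply EJ→DF and equate their DF entries.
No row becomes fully distinguished — the join is lossy.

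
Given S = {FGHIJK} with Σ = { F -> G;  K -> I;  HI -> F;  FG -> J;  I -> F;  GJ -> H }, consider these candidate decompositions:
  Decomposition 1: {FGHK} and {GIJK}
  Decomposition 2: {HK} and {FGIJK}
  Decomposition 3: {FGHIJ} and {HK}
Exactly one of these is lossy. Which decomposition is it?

Decomposition 3

Decomposition 1: common = {GK}, closure = {FGHIJK} → lossless.
Decomposition 2: common = {K}, closure = {FGHIJK} → lossless.
Decomposition 3: common = {H}, closure = {H} → lossy.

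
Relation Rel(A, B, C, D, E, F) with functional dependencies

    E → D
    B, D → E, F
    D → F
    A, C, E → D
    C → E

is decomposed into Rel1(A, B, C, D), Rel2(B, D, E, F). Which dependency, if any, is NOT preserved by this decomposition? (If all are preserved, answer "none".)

Check C → E: no single fragment contains all of {C, E}, and the restricted closure of {C} across the fragments never reaches {E}.
E → D is preserved.
B, D → E, F is preserved.
D → F is preserved.
A, C, E → D is preserved.

C → E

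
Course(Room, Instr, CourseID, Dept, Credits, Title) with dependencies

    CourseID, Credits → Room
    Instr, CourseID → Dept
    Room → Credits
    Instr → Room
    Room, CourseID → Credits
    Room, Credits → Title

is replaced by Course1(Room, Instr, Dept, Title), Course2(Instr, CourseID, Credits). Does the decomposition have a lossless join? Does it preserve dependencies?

lossy and not dependency-preserving

Lossless test: (Instr)⁺ = {Room, Instr, Credits, Title}, which is a superkey of neither fragment — lossy.
Dependency preservation: the restricted closure of {CourseID, Credits} across the fragments never reaches {Room}, so CourseID, Credits → Room cannot be enforced without a join — not preserved.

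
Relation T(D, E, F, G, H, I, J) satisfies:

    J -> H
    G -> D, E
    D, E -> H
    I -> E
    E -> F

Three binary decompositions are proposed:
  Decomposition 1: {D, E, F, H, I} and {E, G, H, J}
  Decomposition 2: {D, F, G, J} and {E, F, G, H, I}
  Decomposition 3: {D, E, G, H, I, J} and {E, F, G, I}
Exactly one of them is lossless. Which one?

Decomposition 3

Decomposition 1: common = {E, H}, closure = {E, F, H} → lossy.
Decomposition 2: common = {F, G}, closure = {D, E, F, G, H} → lossy.
Decomposition 3: common = {E, G, I}, closure = {D, E, F, G, H, I} → lossless.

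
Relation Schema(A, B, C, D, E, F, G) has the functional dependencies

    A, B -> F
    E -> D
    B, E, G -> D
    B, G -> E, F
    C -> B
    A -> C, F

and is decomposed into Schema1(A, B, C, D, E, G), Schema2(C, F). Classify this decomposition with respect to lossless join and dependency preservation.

lossy and not dependency-preserving

Lossless test: (C)⁺ = {B, C}, which is a superkey of neither fragment — lossy.
Dependency preservation: the restricted closure of {A, B} across the fragments never reaches {F}, so A, B → F cannot be enforced without a join — not preserved.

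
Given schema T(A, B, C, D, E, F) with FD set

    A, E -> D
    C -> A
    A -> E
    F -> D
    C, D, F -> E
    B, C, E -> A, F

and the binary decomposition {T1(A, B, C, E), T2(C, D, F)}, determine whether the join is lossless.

Common attributes: T1 ∩ T2 = {C}.
Closure of {C}: C → A applies, adding A; A → E applies, adding E; A, E → D applies, adding D. So (C)⁺ = {A, C, D, E}.
The closure contains neither all of T1 = {A, B, C, E} nor all of T2 = {C, D, F}, so the common attributes are not a superkey of either fragment. The join is lossy.

No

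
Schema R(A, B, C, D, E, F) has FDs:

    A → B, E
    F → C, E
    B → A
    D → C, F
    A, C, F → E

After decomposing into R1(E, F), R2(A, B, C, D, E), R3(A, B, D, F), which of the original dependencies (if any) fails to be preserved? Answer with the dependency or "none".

F → C, E

Check F → C, E: no single fragment contains all of {C, E, F}, and the restricted closure of {F} across the fragments never reaches {C, E}.
A → B, E is preserved.
B → A is preserved.
D → C, F is preserved.
A, C, F → E is preserved.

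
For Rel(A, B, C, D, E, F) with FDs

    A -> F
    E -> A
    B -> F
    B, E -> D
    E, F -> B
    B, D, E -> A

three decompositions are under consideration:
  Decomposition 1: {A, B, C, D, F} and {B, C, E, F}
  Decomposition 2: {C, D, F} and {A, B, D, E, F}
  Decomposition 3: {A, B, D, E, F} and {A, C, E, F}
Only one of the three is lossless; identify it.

Decomposition 1: common = {B, C, F}, closure = {B, C, F} → lossy.
Decomposition 2: common = {D, F}, closure = {D, F} → lossy.
Decomposition 3: common = {A, E, F}, closure = {A, B, D, E, F} → lossless.

Decomposition 3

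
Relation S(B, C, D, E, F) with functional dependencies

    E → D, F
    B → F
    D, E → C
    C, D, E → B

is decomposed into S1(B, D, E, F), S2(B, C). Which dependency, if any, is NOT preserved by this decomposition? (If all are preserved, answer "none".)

D, E → C

Check D, E → C: no single fragment contains all of {C, D, E}, and the restricted closure of {D, E} across the fragments never reaches {C}.
E → D, F is preserved.
B → F is preserved.
C, D, E → B is preserved.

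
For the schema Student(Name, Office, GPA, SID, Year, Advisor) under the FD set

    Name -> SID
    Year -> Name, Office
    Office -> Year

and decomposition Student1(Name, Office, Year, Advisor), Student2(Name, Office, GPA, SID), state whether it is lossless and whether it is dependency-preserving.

lossy but dependency-preserving

Lossless test: (Name, Office)⁺ = {Name, Office, SID, Year}, which is a superkey of neither fragment — lossy.
Dependency preservation: every FD's attributes lie within a single fragment, so each can be enforced locally — preserved.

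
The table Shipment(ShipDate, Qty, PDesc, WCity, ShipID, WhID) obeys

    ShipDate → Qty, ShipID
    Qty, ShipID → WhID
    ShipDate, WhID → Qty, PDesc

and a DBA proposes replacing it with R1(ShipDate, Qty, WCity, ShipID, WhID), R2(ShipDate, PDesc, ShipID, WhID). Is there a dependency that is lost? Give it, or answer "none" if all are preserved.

ShipDate → Qty, ShipID lies within R1.
Qty, ShipID → WhID lies within R1.
ShipDate, WhID → Qty, PDesc: restricted closure across fragments reaches Qty, PDesc.
Every dependency is enforceable on the fragments, so the decomposition is dependency-preserving.

none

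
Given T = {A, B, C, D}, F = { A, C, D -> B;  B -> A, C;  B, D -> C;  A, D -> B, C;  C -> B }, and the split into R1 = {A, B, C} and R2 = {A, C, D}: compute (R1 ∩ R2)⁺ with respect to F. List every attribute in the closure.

R1 ∩ R2 = {A, C}.
C → B applies, adding B
Closure: {A, B, C}.

A, B, C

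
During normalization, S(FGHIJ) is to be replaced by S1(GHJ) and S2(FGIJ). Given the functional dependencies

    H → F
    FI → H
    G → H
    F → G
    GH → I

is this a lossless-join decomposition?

Yes

Common attributes: S1 ∩ S2 = {GJ}.
Closure of {GJ}: G → H applies, adding H; GH → I applies, adding I; H → F applies, adding F. So (GJ)⁺ = {FGHIJ}.
This closure contains every attribute of S1, so S1 ∩ S2 → S1. The join is lossless.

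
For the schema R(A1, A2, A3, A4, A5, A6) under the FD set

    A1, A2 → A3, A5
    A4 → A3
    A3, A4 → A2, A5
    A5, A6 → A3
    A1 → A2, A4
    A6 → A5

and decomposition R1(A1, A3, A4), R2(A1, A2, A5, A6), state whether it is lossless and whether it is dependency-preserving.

Lossless test: (A1)⁺ = {A1, A2, A3, A4, A5}, which contains all of one fragment — lossless.
Dependency preservation: the restricted closure of {A3, A4} across the fragments never reaches {A2, A5}, so A3, A4 → A2, A5 cannot be enforced without a join — not preserved.

lossless but not dependency-preserving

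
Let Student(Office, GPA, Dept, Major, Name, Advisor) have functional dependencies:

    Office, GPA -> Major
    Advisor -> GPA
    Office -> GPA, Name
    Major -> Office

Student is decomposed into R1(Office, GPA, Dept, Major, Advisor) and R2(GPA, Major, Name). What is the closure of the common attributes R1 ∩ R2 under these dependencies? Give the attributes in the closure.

R1 ∩ R2 = {GPA, Major}.
Major → Office applies, adding Office
Office → GPA, Name applies, adding Name
Closure: {Office, GPA, Major, Name}.

Office, GPA, Major, Name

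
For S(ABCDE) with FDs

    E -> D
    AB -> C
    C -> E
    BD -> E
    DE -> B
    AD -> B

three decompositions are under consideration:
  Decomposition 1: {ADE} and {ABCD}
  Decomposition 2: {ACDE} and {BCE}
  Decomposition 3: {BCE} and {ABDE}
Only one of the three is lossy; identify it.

Decomposition 1: common = {AD}, closure = {ABCDE} → lossless.
Decomposition 2: common = {CE}, closure = {BCDE} → lossless.
Decomposition 3: common = {BE}, closure = {BDE} → lossy.

Decomposition 3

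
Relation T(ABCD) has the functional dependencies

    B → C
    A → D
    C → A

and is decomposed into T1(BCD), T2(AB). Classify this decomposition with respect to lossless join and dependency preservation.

lossless but not dependency-preserving

Lossless test: (B)⁺ = {ABCD}, which contains all of one fragment — lossless.
Dependency preservation: the restricted closure of {A} across the fragments never reaches {D}, so A → D cannot be enforced without a join — not preserved.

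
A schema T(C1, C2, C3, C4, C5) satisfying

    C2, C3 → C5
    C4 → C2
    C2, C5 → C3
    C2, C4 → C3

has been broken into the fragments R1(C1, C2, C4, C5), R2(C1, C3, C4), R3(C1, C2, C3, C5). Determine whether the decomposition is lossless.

Yes

Chase test. Columns are C1, C2, C3, C4, C5; row i has aⱼ where attribute j ∈ Ri, else bᵢⱼ.
Initial tableau (one row per fragment):
  row 1: a1 a2 b13 a4 a5
  row 2: a1 b22 a3 a4 b25
  row 3: a1 a2 a3 b34 a5
Rows 1 and 2 agree on C4; apply C4→C2 and equate their C2 entries.
Rows 1 and 3 agree on C2, C5; apply C2, C5→C3 and equate their C3 entries.
Rows 1 and 2 agree on C2, C3; apply C2, C3→C5 and equate their C5 entries.
Row 1 is now all distinguished symbols — the join is lossless.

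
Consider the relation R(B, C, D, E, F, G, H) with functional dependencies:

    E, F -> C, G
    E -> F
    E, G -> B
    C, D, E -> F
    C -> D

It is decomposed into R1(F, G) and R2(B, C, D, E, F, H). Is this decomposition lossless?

Common attributes: R1 ∩ R2 = {F}.
No dependency enlarges {F}, so (F)⁺ = {F}.
The closure contains neither all of R1 = {F, G} nor all of R2 = {B, C, D, E, F, H}, so the common attributes are not a superkey of either fragment. The join is lossy.

No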